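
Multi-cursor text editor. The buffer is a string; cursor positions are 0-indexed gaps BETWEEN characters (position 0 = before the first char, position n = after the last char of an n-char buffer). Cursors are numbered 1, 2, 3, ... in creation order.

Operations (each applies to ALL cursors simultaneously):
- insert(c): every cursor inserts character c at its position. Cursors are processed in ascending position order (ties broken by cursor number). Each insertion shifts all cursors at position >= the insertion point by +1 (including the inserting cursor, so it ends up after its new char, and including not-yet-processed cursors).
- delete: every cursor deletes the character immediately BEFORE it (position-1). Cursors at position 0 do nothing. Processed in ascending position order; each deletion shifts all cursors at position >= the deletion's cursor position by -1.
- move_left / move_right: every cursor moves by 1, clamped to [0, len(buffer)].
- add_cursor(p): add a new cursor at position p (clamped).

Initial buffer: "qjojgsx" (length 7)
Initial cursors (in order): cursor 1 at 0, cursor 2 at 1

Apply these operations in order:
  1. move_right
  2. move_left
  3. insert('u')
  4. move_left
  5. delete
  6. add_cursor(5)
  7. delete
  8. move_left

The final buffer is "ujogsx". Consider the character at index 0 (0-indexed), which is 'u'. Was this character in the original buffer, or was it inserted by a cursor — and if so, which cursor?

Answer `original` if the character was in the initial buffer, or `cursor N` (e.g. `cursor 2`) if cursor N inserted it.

Answer: cursor 2

Derivation:
After op 1 (move_right): buffer="qjojgsx" (len 7), cursors c1@1 c2@2, authorship .......
After op 2 (move_left): buffer="qjojgsx" (len 7), cursors c1@0 c2@1, authorship .......
After op 3 (insert('u')): buffer="uqujojgsx" (len 9), cursors c1@1 c2@3, authorship 1.2......
After op 4 (move_left): buffer="uqujojgsx" (len 9), cursors c1@0 c2@2, authorship 1.2......
After op 5 (delete): buffer="uujojgsx" (len 8), cursors c1@0 c2@1, authorship 12......
After op 6 (add_cursor(5)): buffer="uujojgsx" (len 8), cursors c1@0 c2@1 c3@5, authorship 12......
After op 7 (delete): buffer="ujogsx" (len 6), cursors c1@0 c2@0 c3@3, authorship 2.....
After op 8 (move_left): buffer="ujogsx" (len 6), cursors c1@0 c2@0 c3@2, authorship 2.....
Authorship (.=original, N=cursor N): 2 . . . . .
Index 0: author = 2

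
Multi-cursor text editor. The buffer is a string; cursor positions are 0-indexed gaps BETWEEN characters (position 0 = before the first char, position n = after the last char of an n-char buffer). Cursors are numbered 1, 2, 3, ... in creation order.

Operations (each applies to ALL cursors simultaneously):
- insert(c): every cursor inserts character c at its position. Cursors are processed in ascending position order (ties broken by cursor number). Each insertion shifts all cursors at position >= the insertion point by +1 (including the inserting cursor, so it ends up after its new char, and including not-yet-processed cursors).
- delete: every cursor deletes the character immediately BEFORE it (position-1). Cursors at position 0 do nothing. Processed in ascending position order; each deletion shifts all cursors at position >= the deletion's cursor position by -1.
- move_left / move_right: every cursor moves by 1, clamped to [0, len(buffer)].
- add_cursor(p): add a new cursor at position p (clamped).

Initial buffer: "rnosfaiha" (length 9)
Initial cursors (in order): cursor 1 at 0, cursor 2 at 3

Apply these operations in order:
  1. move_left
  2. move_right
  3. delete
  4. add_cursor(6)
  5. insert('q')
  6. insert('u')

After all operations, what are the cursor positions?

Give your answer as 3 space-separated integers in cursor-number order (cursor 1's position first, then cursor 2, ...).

Answer: 2 5 12

Derivation:
After op 1 (move_left): buffer="rnosfaiha" (len 9), cursors c1@0 c2@2, authorship .........
After op 2 (move_right): buffer="rnosfaiha" (len 9), cursors c1@1 c2@3, authorship .........
After op 3 (delete): buffer="nsfaiha" (len 7), cursors c1@0 c2@1, authorship .......
After op 4 (add_cursor(6)): buffer="nsfaiha" (len 7), cursors c1@0 c2@1 c3@6, authorship .......
After op 5 (insert('q')): buffer="qnqsfaihqa" (len 10), cursors c1@1 c2@3 c3@9, authorship 1.2.....3.
After op 6 (insert('u')): buffer="qunqusfaihqua" (len 13), cursors c1@2 c2@5 c3@12, authorship 11.22.....33.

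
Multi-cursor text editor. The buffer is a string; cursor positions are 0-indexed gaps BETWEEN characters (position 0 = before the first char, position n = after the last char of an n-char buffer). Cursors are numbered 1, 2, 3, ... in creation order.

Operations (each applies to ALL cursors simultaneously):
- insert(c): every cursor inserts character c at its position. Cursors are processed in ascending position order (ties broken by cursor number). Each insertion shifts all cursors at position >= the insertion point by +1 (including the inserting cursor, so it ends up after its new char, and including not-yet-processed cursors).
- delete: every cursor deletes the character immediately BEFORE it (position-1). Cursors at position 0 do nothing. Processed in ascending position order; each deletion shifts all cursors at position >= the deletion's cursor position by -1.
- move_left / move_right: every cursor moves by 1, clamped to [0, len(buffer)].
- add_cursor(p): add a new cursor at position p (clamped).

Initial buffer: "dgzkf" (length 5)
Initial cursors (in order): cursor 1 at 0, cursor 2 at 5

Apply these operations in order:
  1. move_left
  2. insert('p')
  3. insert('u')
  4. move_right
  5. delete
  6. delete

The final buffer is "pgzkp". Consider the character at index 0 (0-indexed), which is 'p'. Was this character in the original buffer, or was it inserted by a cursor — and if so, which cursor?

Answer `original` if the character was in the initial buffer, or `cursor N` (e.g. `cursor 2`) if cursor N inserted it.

Answer: cursor 1

Derivation:
After op 1 (move_left): buffer="dgzkf" (len 5), cursors c1@0 c2@4, authorship .....
After op 2 (insert('p')): buffer="pdgzkpf" (len 7), cursors c1@1 c2@6, authorship 1....2.
After op 3 (insert('u')): buffer="pudgzkpuf" (len 9), cursors c1@2 c2@8, authorship 11....22.
After op 4 (move_right): buffer="pudgzkpuf" (len 9), cursors c1@3 c2@9, authorship 11....22.
After op 5 (delete): buffer="pugzkpu" (len 7), cursors c1@2 c2@7, authorship 11...22
After op 6 (delete): buffer="pgzkp" (len 5), cursors c1@1 c2@5, authorship 1...2
Authorship (.=original, N=cursor N): 1 . . . 2
Index 0: author = 1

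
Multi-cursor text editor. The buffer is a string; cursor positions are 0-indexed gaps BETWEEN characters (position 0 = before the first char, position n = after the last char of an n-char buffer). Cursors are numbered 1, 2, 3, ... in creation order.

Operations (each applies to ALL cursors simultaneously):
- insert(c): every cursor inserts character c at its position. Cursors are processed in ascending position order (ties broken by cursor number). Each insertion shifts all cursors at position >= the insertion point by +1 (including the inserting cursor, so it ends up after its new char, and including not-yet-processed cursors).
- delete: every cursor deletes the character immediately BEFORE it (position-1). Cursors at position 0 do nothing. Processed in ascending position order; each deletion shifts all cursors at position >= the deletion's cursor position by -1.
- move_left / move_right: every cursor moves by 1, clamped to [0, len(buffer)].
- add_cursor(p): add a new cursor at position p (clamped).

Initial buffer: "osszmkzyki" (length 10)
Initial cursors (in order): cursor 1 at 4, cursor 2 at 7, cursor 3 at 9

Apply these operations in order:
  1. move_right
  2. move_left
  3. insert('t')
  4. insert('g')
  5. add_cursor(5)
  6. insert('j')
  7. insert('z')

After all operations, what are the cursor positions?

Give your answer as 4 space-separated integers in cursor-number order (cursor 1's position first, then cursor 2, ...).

Answer: 10 17 23 7

Derivation:
After op 1 (move_right): buffer="osszmkzyki" (len 10), cursors c1@5 c2@8 c3@10, authorship ..........
After op 2 (move_left): buffer="osszmkzyki" (len 10), cursors c1@4 c2@7 c3@9, authorship ..........
After op 3 (insert('t')): buffer="ossztmkztykti" (len 13), cursors c1@5 c2@9 c3@12, authorship ....1...2..3.
After op 4 (insert('g')): buffer="ossztgmkztgyktgi" (len 16), cursors c1@6 c2@11 c3@15, authorship ....11...22..33.
After op 5 (add_cursor(5)): buffer="ossztgmkztgyktgi" (len 16), cursors c4@5 c1@6 c2@11 c3@15, authorship ....11...22..33.
After op 6 (insert('j')): buffer="ossztjgjmkztgjyktgji" (len 20), cursors c4@6 c1@8 c2@14 c3@19, authorship ....1411...222..333.
After op 7 (insert('z')): buffer="ossztjzgjzmkztgjzyktgjzi" (len 24), cursors c4@7 c1@10 c2@17 c3@23, authorship ....144111...2222..3333.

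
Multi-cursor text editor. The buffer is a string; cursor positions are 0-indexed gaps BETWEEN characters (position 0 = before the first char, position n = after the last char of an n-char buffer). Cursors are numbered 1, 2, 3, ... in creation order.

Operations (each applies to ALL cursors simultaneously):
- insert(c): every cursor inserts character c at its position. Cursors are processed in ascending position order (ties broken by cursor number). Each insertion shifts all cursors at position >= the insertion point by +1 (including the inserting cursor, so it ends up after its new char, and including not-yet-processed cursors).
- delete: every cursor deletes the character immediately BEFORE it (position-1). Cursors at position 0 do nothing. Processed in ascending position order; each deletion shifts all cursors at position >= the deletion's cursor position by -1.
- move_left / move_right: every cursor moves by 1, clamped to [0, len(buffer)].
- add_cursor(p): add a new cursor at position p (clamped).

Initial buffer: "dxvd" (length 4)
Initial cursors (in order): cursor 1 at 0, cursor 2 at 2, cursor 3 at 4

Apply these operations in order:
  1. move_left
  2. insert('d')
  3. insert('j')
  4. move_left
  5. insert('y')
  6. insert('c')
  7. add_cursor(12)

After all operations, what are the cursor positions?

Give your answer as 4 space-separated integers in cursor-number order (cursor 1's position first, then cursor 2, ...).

Answer: 3 8 14 12

Derivation:
After op 1 (move_left): buffer="dxvd" (len 4), cursors c1@0 c2@1 c3@3, authorship ....
After op 2 (insert('d')): buffer="dddxvdd" (len 7), cursors c1@1 c2@3 c3@6, authorship 1.2..3.
After op 3 (insert('j')): buffer="djddjxvdjd" (len 10), cursors c1@2 c2@5 c3@9, authorship 11.22..33.
After op 4 (move_left): buffer="djddjxvdjd" (len 10), cursors c1@1 c2@4 c3@8, authorship 11.22..33.
After op 5 (insert('y')): buffer="dyjddyjxvdyjd" (len 13), cursors c1@2 c2@6 c3@11, authorship 111.222..333.
After op 6 (insert('c')): buffer="dycjddycjxvdycjd" (len 16), cursors c1@3 c2@8 c3@14, authorship 1111.2222..3333.
After op 7 (add_cursor(12)): buffer="dycjddycjxvdycjd" (len 16), cursors c1@3 c2@8 c4@12 c3@14, authorship 1111.2222..3333.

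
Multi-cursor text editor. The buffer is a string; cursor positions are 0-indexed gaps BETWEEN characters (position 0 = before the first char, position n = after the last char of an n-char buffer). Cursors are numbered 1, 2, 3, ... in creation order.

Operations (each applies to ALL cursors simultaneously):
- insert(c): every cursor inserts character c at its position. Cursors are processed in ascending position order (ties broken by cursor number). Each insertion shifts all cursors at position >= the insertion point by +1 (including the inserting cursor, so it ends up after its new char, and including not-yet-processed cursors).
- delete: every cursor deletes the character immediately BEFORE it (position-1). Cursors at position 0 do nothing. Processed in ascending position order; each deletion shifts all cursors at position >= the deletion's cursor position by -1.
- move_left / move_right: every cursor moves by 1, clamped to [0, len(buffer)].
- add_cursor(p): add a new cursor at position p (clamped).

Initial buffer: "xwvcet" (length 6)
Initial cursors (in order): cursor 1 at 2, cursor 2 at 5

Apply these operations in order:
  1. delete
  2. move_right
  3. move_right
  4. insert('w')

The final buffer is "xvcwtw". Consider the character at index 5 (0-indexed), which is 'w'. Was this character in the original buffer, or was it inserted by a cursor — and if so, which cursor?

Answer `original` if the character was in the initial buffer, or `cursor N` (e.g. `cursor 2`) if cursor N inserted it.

Answer: cursor 2

Derivation:
After op 1 (delete): buffer="xvct" (len 4), cursors c1@1 c2@3, authorship ....
After op 2 (move_right): buffer="xvct" (len 4), cursors c1@2 c2@4, authorship ....
After op 3 (move_right): buffer="xvct" (len 4), cursors c1@3 c2@4, authorship ....
After op 4 (insert('w')): buffer="xvcwtw" (len 6), cursors c1@4 c2@6, authorship ...1.2
Authorship (.=original, N=cursor N): . . . 1 . 2
Index 5: author = 2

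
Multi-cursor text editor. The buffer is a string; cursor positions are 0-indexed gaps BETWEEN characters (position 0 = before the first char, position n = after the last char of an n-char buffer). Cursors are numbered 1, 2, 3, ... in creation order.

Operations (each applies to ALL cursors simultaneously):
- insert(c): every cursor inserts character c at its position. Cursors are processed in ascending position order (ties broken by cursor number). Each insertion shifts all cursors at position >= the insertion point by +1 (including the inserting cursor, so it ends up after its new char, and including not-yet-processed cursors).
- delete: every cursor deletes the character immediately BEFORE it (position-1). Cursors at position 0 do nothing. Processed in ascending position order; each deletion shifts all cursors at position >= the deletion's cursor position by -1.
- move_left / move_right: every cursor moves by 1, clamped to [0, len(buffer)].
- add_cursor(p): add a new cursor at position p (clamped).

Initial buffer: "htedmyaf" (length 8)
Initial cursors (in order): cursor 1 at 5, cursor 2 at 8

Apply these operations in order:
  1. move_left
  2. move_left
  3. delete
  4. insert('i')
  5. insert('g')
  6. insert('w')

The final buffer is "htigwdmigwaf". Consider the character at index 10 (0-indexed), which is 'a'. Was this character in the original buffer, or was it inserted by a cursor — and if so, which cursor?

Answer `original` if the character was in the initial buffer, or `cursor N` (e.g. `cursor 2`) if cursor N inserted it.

After op 1 (move_left): buffer="htedmyaf" (len 8), cursors c1@4 c2@7, authorship ........
After op 2 (move_left): buffer="htedmyaf" (len 8), cursors c1@3 c2@6, authorship ........
After op 3 (delete): buffer="htdmaf" (len 6), cursors c1@2 c2@4, authorship ......
After op 4 (insert('i')): buffer="htidmiaf" (len 8), cursors c1@3 c2@6, authorship ..1..2..
After op 5 (insert('g')): buffer="htigdmigaf" (len 10), cursors c1@4 c2@8, authorship ..11..22..
After op 6 (insert('w')): buffer="htigwdmigwaf" (len 12), cursors c1@5 c2@10, authorship ..111..222..
Authorship (.=original, N=cursor N): . . 1 1 1 . . 2 2 2 . .
Index 10: author = original

Answer: original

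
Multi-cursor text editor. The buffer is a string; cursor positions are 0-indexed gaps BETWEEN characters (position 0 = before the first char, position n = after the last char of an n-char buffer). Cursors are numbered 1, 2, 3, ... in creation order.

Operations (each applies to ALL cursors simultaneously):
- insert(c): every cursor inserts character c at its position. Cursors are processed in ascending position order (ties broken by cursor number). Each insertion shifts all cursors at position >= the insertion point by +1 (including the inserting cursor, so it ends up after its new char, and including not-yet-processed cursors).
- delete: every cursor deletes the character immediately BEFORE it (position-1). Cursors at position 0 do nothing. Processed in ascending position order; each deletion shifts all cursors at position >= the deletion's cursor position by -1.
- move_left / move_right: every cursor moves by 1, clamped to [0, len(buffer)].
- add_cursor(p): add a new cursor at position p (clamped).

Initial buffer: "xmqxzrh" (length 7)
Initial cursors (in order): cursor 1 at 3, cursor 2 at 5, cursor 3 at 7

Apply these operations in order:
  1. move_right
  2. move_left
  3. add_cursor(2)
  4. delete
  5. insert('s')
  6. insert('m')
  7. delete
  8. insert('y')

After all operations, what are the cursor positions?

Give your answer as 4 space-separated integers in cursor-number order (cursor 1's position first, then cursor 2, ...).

After op 1 (move_right): buffer="xmqxzrh" (len 7), cursors c1@4 c2@6 c3@7, authorship .......
After op 2 (move_left): buffer="xmqxzrh" (len 7), cursors c1@3 c2@5 c3@6, authorship .......
After op 3 (add_cursor(2)): buffer="xmqxzrh" (len 7), cursors c4@2 c1@3 c2@5 c3@6, authorship .......
After op 4 (delete): buffer="xxh" (len 3), cursors c1@1 c4@1 c2@2 c3@2, authorship ...
After op 5 (insert('s')): buffer="xssxssh" (len 7), cursors c1@3 c4@3 c2@6 c3@6, authorship .14.23.
After op 6 (insert('m')): buffer="xssmmxssmmh" (len 11), cursors c1@5 c4@5 c2@10 c3@10, authorship .1414.2323.
After op 7 (delete): buffer="xssxssh" (len 7), cursors c1@3 c4@3 c2@6 c3@6, authorship .14.23.
After op 8 (insert('y')): buffer="xssyyxssyyh" (len 11), cursors c1@5 c4@5 c2@10 c3@10, authorship .1414.2323.

Answer: 5 10 10 5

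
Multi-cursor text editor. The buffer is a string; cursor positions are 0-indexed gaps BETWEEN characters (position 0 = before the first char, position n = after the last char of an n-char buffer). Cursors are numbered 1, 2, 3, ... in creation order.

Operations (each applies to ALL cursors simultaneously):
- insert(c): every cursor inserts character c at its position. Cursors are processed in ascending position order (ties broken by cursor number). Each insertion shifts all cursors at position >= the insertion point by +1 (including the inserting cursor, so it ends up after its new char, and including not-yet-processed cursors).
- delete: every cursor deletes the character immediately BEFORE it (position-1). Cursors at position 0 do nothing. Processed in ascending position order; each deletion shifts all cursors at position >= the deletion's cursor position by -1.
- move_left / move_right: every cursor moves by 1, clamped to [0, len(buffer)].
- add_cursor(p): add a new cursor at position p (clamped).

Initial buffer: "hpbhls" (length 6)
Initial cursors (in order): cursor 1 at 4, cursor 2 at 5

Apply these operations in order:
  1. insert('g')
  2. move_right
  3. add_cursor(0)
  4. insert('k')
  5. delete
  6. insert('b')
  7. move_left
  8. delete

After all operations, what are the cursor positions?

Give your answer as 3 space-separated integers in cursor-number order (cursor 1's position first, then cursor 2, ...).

After op 1 (insert('g')): buffer="hpbhglgs" (len 8), cursors c1@5 c2@7, authorship ....1.2.
After op 2 (move_right): buffer="hpbhglgs" (len 8), cursors c1@6 c2@8, authorship ....1.2.
After op 3 (add_cursor(0)): buffer="hpbhglgs" (len 8), cursors c3@0 c1@6 c2@8, authorship ....1.2.
After op 4 (insert('k')): buffer="khpbhglkgsk" (len 11), cursors c3@1 c1@8 c2@11, authorship 3....1.12.2
After op 5 (delete): buffer="hpbhglgs" (len 8), cursors c3@0 c1@6 c2@8, authorship ....1.2.
After op 6 (insert('b')): buffer="bhpbhglbgsb" (len 11), cursors c3@1 c1@8 c2@11, authorship 3....1.12.2
After op 7 (move_left): buffer="bhpbhglbgsb" (len 11), cursors c3@0 c1@7 c2@10, authorship 3....1.12.2
After op 8 (delete): buffer="bhpbhgbgb" (len 9), cursors c3@0 c1@6 c2@8, authorship 3....1122

Answer: 6 8 0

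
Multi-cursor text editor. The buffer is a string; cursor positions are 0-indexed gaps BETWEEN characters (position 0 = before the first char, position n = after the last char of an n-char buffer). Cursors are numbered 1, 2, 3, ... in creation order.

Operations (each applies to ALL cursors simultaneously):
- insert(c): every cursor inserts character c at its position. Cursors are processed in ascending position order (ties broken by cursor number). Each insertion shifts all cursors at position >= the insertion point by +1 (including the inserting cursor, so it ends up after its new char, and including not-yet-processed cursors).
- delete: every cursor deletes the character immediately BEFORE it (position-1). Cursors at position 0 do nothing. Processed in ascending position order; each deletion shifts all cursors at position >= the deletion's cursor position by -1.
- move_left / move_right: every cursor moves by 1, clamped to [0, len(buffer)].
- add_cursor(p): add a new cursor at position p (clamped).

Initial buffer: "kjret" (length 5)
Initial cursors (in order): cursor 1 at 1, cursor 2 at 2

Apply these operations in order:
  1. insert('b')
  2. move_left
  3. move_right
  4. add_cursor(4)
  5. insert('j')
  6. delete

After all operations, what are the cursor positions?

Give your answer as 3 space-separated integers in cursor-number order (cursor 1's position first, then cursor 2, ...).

After op 1 (insert('b')): buffer="kbjbret" (len 7), cursors c1@2 c2@4, authorship .1.2...
After op 2 (move_left): buffer="kbjbret" (len 7), cursors c1@1 c2@3, authorship .1.2...
After op 3 (move_right): buffer="kbjbret" (len 7), cursors c1@2 c2@4, authorship .1.2...
After op 4 (add_cursor(4)): buffer="kbjbret" (len 7), cursors c1@2 c2@4 c3@4, authorship .1.2...
After op 5 (insert('j')): buffer="kbjjbjjret" (len 10), cursors c1@3 c2@7 c3@7, authorship .11.223...
After op 6 (delete): buffer="kbjbret" (len 7), cursors c1@2 c2@4 c3@4, authorship .1.2...

Answer: 2 4 4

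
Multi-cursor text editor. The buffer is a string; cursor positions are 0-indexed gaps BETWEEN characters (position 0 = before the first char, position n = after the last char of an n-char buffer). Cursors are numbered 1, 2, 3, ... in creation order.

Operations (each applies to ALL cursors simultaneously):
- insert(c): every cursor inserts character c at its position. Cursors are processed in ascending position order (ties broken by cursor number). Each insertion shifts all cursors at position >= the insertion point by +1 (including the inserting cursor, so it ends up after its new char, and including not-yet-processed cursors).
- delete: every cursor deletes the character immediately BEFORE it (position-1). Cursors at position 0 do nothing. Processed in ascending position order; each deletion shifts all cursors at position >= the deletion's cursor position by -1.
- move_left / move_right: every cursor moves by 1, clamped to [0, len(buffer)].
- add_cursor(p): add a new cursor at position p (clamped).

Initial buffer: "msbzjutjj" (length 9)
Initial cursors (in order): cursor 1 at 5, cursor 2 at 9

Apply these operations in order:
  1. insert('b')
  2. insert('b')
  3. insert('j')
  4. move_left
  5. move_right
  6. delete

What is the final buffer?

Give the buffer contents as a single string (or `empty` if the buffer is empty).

After op 1 (insert('b')): buffer="msbzjbutjjb" (len 11), cursors c1@6 c2@11, authorship .....1....2
After op 2 (insert('b')): buffer="msbzjbbutjjbb" (len 13), cursors c1@7 c2@13, authorship .....11....22
After op 3 (insert('j')): buffer="msbzjbbjutjjbbj" (len 15), cursors c1@8 c2@15, authorship .....111....222
After op 4 (move_left): buffer="msbzjbbjutjjbbj" (len 15), cursors c1@7 c2@14, authorship .....111....222
After op 5 (move_right): buffer="msbzjbbjutjjbbj" (len 15), cursors c1@8 c2@15, authorship .....111....222
After op 6 (delete): buffer="msbzjbbutjjbb" (len 13), cursors c1@7 c2@13, authorship .....11....22

Answer: msbzjbbutjjbb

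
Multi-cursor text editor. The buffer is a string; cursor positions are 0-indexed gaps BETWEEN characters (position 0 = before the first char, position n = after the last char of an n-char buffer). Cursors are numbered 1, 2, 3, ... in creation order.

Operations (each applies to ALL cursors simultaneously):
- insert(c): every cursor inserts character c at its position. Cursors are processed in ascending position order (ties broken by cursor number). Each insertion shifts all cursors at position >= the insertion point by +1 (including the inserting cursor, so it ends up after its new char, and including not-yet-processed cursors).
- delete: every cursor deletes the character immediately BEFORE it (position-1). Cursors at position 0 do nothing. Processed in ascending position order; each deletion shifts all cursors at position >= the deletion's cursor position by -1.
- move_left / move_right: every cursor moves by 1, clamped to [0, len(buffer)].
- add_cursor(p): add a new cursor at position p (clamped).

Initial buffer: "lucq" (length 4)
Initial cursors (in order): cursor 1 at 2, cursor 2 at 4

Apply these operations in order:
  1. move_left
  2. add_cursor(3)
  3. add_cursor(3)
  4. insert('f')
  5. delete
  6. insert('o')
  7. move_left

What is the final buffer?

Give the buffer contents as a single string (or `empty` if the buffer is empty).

After op 1 (move_left): buffer="lucq" (len 4), cursors c1@1 c2@3, authorship ....
After op 2 (add_cursor(3)): buffer="lucq" (len 4), cursors c1@1 c2@3 c3@3, authorship ....
After op 3 (add_cursor(3)): buffer="lucq" (len 4), cursors c1@1 c2@3 c3@3 c4@3, authorship ....
After op 4 (insert('f')): buffer="lfucfffq" (len 8), cursors c1@2 c2@7 c3@7 c4@7, authorship .1..234.
After op 5 (delete): buffer="lucq" (len 4), cursors c1@1 c2@3 c3@3 c4@3, authorship ....
After op 6 (insert('o')): buffer="loucoooq" (len 8), cursors c1@2 c2@7 c3@7 c4@7, authorship .1..234.
After op 7 (move_left): buffer="loucoooq" (len 8), cursors c1@1 c2@6 c3@6 c4@6, authorship .1..234.

Answer: loucoooq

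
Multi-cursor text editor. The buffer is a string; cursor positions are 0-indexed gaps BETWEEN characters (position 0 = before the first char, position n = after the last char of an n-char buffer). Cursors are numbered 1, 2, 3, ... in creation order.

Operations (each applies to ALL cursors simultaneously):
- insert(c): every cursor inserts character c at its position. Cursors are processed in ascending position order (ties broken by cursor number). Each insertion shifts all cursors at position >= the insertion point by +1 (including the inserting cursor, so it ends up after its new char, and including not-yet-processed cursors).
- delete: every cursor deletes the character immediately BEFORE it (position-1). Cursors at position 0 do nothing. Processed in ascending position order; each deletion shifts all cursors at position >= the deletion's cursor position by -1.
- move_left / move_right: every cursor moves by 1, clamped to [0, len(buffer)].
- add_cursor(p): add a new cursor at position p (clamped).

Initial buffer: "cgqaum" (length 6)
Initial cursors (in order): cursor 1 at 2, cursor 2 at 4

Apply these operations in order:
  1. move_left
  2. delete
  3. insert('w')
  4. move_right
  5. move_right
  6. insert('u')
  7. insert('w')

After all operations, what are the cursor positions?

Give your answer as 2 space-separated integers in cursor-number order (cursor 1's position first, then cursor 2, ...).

After op 1 (move_left): buffer="cgqaum" (len 6), cursors c1@1 c2@3, authorship ......
After op 2 (delete): buffer="gaum" (len 4), cursors c1@0 c2@1, authorship ....
After op 3 (insert('w')): buffer="wgwaum" (len 6), cursors c1@1 c2@3, authorship 1.2...
After op 4 (move_right): buffer="wgwaum" (len 6), cursors c1@2 c2@4, authorship 1.2...
After op 5 (move_right): buffer="wgwaum" (len 6), cursors c1@3 c2@5, authorship 1.2...
After op 6 (insert('u')): buffer="wgwuauum" (len 8), cursors c1@4 c2@7, authorship 1.21..2.
After op 7 (insert('w')): buffer="wgwuwauuwm" (len 10), cursors c1@5 c2@9, authorship 1.211..22.

Answer: 5 9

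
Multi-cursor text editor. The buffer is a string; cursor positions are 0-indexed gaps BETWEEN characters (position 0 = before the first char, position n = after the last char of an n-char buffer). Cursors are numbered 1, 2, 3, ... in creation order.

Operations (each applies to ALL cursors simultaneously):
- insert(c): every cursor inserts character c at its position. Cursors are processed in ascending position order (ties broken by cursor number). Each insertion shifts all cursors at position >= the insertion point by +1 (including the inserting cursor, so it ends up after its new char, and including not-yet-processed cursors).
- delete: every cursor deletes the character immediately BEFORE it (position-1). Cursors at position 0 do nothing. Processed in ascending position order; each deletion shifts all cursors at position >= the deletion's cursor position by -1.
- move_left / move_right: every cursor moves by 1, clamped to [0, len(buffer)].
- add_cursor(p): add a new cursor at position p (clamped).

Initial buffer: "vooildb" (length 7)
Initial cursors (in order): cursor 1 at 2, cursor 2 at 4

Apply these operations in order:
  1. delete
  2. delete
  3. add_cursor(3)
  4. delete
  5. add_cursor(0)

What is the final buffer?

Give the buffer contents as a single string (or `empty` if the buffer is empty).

Answer: ld

Derivation:
After op 1 (delete): buffer="voldb" (len 5), cursors c1@1 c2@2, authorship .....
After op 2 (delete): buffer="ldb" (len 3), cursors c1@0 c2@0, authorship ...
After op 3 (add_cursor(3)): buffer="ldb" (len 3), cursors c1@0 c2@0 c3@3, authorship ...
After op 4 (delete): buffer="ld" (len 2), cursors c1@0 c2@0 c3@2, authorship ..
After op 5 (add_cursor(0)): buffer="ld" (len 2), cursors c1@0 c2@0 c4@0 c3@2, authorship ..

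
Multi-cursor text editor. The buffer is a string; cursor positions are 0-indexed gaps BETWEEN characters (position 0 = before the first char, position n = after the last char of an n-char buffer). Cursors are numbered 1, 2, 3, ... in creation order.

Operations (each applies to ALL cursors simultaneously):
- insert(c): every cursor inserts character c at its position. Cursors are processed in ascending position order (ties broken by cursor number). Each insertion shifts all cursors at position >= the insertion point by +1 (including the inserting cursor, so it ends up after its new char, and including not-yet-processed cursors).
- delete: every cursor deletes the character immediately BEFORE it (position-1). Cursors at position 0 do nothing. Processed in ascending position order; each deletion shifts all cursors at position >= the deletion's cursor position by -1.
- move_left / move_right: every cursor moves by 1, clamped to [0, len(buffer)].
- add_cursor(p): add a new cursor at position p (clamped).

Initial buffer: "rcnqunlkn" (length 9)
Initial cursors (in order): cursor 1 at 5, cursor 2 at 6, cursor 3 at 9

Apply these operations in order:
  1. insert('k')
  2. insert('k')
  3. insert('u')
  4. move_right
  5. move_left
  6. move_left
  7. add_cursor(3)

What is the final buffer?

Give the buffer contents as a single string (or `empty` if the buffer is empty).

After op 1 (insert('k')): buffer="rcnquknklknk" (len 12), cursors c1@6 c2@8 c3@12, authorship .....1.2...3
After op 2 (insert('k')): buffer="rcnqukknkklknkk" (len 15), cursors c1@7 c2@10 c3@15, authorship .....11.22...33
After op 3 (insert('u')): buffer="rcnqukkunkkulknkku" (len 18), cursors c1@8 c2@12 c3@18, authorship .....111.222...333
After op 4 (move_right): buffer="rcnqukkunkkulknkku" (len 18), cursors c1@9 c2@13 c3@18, authorship .....111.222...333
After op 5 (move_left): buffer="rcnqukkunkkulknkku" (len 18), cursors c1@8 c2@12 c3@17, authorship .....111.222...333
After op 6 (move_left): buffer="rcnqukkunkkulknkku" (len 18), cursors c1@7 c2@11 c3@16, authorship .....111.222...333
After op 7 (add_cursor(3)): buffer="rcnqukkunkkulknkku" (len 18), cursors c4@3 c1@7 c2@11 c3@16, authorship .....111.222...333

Answer: rcnqukkunkkulknkku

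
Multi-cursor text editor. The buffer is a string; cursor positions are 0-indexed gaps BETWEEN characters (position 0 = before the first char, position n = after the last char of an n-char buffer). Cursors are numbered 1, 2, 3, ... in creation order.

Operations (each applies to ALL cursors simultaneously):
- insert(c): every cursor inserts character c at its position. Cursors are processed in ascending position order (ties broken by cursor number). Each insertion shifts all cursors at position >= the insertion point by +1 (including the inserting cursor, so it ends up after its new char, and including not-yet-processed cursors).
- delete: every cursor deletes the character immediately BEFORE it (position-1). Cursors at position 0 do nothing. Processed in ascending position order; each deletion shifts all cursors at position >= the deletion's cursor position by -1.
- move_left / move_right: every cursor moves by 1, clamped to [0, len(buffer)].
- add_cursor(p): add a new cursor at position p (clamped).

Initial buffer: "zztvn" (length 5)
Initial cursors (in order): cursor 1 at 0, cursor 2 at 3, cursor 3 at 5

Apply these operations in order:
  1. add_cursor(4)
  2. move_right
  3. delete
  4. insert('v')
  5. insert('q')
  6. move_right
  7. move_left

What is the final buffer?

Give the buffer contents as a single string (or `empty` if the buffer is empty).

Answer: vqzvvvqqq

Derivation:
After op 1 (add_cursor(4)): buffer="zztvn" (len 5), cursors c1@0 c2@3 c4@4 c3@5, authorship .....
After op 2 (move_right): buffer="zztvn" (len 5), cursors c1@1 c2@4 c3@5 c4@5, authorship .....
After op 3 (delete): buffer="z" (len 1), cursors c1@0 c2@1 c3@1 c4@1, authorship .
After op 4 (insert('v')): buffer="vzvvv" (len 5), cursors c1@1 c2@5 c3@5 c4@5, authorship 1.234
After op 5 (insert('q')): buffer="vqzvvvqqq" (len 9), cursors c1@2 c2@9 c3@9 c4@9, authorship 11.234234
After op 6 (move_right): buffer="vqzvvvqqq" (len 9), cursors c1@3 c2@9 c3@9 c4@9, authorship 11.234234
After op 7 (move_left): buffer="vqzvvvqqq" (len 9), cursors c1@2 c2@8 c3@8 c4@8, authorship 11.234234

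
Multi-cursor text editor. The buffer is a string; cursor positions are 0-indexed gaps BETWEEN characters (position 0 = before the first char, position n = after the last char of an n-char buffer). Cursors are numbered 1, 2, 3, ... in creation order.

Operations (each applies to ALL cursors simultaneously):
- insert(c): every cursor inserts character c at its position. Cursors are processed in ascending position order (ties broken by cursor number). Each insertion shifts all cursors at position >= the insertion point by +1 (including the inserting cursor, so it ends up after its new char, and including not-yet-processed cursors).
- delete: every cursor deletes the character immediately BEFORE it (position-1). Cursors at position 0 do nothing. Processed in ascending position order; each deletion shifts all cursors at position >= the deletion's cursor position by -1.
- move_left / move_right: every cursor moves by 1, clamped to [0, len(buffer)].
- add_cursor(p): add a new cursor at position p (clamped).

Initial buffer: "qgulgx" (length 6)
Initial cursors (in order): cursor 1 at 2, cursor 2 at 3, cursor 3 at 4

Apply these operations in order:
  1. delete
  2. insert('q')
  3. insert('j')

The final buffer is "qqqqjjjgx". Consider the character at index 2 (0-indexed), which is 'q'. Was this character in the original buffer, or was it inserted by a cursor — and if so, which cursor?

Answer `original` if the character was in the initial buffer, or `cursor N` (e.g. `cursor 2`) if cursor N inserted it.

Answer: cursor 2

Derivation:
After op 1 (delete): buffer="qgx" (len 3), cursors c1@1 c2@1 c3@1, authorship ...
After op 2 (insert('q')): buffer="qqqqgx" (len 6), cursors c1@4 c2@4 c3@4, authorship .123..
After op 3 (insert('j')): buffer="qqqqjjjgx" (len 9), cursors c1@7 c2@7 c3@7, authorship .123123..
Authorship (.=original, N=cursor N): . 1 2 3 1 2 3 . .
Index 2: author = 2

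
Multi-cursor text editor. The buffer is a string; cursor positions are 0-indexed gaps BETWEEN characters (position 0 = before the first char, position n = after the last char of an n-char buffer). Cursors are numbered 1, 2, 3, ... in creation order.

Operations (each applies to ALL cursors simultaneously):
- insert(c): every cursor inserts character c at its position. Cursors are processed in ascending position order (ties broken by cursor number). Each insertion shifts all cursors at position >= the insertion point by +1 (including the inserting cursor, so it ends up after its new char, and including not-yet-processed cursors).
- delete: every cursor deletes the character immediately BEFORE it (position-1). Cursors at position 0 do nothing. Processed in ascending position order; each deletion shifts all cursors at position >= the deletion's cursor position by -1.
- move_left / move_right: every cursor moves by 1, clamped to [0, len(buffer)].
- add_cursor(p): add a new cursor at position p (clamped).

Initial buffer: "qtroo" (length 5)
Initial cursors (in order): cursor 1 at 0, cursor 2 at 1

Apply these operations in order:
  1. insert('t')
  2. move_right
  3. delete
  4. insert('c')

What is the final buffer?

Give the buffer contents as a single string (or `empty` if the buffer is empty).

After op 1 (insert('t')): buffer="tqttroo" (len 7), cursors c1@1 c2@3, authorship 1.2....
After op 2 (move_right): buffer="tqttroo" (len 7), cursors c1@2 c2@4, authorship 1.2....
After op 3 (delete): buffer="ttroo" (len 5), cursors c1@1 c2@2, authorship 12...
After op 4 (insert('c')): buffer="tctcroo" (len 7), cursors c1@2 c2@4, authorship 1122...

Answer: tctcroo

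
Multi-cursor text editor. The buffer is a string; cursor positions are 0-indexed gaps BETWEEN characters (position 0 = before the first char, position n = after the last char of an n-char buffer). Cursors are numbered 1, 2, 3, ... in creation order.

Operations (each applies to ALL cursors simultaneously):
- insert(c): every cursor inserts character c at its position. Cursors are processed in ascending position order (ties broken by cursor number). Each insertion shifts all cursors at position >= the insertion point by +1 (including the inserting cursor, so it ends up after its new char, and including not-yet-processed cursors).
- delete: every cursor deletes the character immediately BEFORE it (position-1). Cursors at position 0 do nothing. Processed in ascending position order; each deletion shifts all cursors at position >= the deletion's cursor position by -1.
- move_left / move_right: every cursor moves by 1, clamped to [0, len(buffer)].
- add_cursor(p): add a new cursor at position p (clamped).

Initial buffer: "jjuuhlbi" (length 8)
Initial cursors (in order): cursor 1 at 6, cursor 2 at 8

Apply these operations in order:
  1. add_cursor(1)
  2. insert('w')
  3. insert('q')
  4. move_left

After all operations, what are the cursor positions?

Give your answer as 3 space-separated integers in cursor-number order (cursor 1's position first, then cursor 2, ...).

After op 1 (add_cursor(1)): buffer="jjuuhlbi" (len 8), cursors c3@1 c1@6 c2@8, authorship ........
After op 2 (insert('w')): buffer="jwjuuhlwbiw" (len 11), cursors c3@2 c1@8 c2@11, authorship .3.....1..2
After op 3 (insert('q')): buffer="jwqjuuhlwqbiwq" (len 14), cursors c3@3 c1@10 c2@14, authorship .33.....11..22
After op 4 (move_left): buffer="jwqjuuhlwqbiwq" (len 14), cursors c3@2 c1@9 c2@13, authorship .33.....11..22

Answer: 9 13 2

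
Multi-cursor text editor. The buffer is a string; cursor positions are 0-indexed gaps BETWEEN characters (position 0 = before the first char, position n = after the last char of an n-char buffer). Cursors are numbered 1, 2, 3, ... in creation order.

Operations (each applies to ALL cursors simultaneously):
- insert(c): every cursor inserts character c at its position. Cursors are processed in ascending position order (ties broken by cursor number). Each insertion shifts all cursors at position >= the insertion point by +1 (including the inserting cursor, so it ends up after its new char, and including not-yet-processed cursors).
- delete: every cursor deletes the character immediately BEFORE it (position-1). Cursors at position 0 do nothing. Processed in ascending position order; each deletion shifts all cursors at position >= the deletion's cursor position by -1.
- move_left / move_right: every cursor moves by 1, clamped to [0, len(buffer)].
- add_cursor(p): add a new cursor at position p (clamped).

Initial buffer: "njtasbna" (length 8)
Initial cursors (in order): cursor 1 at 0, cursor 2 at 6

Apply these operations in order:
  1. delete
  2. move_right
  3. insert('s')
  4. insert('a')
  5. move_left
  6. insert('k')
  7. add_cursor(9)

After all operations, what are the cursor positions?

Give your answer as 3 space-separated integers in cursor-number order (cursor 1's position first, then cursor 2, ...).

Answer: 3 11 9

Derivation:
After op 1 (delete): buffer="njtasna" (len 7), cursors c1@0 c2@5, authorship .......
After op 2 (move_right): buffer="njtasna" (len 7), cursors c1@1 c2@6, authorship .......
After op 3 (insert('s')): buffer="nsjtasnsa" (len 9), cursors c1@2 c2@8, authorship .1.....2.
After op 4 (insert('a')): buffer="nsajtasnsaa" (len 11), cursors c1@3 c2@10, authorship .11.....22.
After op 5 (move_left): buffer="nsajtasnsaa" (len 11), cursors c1@2 c2@9, authorship .11.....22.
After op 6 (insert('k')): buffer="nskajtasnskaa" (len 13), cursors c1@3 c2@11, authorship .111.....222.
After op 7 (add_cursor(9)): buffer="nskajtasnskaa" (len 13), cursors c1@3 c3@9 c2@11, authorship .111.....222.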